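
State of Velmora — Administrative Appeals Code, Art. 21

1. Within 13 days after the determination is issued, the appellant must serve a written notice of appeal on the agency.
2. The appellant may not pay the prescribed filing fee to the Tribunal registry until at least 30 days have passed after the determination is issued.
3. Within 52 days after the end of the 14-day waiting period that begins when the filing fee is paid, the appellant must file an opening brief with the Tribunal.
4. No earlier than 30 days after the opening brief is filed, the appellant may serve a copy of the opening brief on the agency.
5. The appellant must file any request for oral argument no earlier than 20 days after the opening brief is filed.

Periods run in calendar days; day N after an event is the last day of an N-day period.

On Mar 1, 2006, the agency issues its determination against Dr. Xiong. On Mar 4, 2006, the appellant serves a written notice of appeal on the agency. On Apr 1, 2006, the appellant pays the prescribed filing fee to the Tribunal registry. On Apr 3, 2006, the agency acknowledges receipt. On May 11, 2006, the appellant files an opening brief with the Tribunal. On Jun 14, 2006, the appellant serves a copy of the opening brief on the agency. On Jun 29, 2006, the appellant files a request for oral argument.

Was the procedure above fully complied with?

(1) due by Mar 1, 2006 + 13 days = Mar 14, 2006; completed Mar 4, 2006, before the deadline.
(2) permitted from Mar 1, 2006 + 30 days = Mar 31, 2006 onward; Apr 1, 2006 is on or after that date.
(3) due by Apr 15, 2006 + 52 days = Jun 6, 2006; completed May 11, 2006, before the deadline.
(4) permitted from May 11, 2006 + 30 days = Jun 10, 2006 onward; Jun 14, 2006 is on or after that date.
(5) permitted from May 11, 2006 + 20 days = May 31, 2006 onward; done Jun 29, 2006 — permitted.

Yes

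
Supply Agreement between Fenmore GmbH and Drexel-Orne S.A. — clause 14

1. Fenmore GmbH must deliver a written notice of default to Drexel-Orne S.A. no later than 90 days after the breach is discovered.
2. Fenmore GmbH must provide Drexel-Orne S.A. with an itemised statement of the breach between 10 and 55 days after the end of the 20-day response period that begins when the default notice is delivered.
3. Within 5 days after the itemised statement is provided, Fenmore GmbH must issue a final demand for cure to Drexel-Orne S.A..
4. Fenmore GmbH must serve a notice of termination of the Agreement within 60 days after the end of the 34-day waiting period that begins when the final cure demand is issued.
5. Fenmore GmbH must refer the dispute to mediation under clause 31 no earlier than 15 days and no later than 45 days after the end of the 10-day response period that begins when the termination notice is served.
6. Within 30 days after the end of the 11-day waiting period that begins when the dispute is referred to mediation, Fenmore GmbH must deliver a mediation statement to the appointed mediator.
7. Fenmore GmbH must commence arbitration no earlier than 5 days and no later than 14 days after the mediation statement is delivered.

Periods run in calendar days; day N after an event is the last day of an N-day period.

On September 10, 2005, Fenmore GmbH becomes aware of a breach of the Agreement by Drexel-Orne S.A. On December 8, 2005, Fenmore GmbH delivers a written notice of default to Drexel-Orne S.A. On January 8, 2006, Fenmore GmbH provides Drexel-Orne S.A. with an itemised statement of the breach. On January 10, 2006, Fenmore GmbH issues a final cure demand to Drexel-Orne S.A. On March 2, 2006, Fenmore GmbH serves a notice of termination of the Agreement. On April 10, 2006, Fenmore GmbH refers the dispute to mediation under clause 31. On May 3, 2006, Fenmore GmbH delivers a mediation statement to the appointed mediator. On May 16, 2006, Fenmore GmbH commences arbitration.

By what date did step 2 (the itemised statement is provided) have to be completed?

February 21, 2006

The default notice is delivered on December 8, 2005; the 20-day response period therefore ends December 28, 2005, and step 2 runs from that date. The window is 10–55 days after December 28, 2005; it closes on February 21, 2006.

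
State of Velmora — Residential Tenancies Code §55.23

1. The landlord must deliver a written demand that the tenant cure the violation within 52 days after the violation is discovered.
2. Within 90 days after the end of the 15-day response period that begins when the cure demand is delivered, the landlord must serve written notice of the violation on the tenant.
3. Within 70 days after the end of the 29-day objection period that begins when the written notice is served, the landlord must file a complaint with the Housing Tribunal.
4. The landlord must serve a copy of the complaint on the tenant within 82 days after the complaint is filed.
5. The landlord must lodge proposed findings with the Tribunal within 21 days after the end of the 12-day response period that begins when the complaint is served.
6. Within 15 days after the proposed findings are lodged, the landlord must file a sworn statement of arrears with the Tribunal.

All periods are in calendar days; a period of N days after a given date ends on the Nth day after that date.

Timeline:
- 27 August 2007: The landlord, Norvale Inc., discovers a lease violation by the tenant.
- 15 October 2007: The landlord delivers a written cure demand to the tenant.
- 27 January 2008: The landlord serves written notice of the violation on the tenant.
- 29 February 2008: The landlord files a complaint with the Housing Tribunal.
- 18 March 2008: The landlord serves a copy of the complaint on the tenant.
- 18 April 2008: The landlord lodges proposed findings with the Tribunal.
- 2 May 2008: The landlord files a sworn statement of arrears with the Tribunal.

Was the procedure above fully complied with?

Yes

(1) due by 27 August 2007 + 52 days = 18 October 2007; 15 October 2007 is within that limit.
(2) due by 30 October 2007 + 90 days = 28 January 2008; 27 January 2008 is within that limit.
(3) due by 25 February 2008 + 70 days = 5 May 2008; 29 February 2008 is within that limit.
(4) due by 29 February 2008 + 82 days = 21 May 2008; done 18 March 2008 — timely.
(5) due by 30 March 2008 + 21 days = 20 April 2008; done 18 April 2008 — timely.
(6) due by 18 April 2008 + 15 days = 3 May 2008; done 2 May 2008 — timely.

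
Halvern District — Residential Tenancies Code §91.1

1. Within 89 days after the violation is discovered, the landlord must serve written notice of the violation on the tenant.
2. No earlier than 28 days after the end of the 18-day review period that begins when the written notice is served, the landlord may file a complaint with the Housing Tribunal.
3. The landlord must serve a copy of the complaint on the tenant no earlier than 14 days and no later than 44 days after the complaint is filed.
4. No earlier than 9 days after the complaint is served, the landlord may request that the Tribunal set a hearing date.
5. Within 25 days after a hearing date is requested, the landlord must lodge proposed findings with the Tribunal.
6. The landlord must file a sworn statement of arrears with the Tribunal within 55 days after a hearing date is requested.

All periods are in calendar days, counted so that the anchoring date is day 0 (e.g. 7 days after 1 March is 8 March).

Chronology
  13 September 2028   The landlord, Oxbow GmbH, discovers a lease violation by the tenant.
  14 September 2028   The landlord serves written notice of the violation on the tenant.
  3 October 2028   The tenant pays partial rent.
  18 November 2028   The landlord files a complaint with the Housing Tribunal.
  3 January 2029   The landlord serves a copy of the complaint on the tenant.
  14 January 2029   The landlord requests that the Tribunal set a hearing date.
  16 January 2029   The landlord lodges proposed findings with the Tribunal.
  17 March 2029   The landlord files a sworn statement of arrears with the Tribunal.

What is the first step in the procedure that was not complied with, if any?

Step 3

Step 1 — counting 89 days from 13 September 2028 (when the violation is discovered) gives a deadline of 11 December 2028; done 14 September 2028 — timely.
Step 2 — must wait 28 days from 2 October 2028 (end of the 18-day review period, which began when the written notice is served on 14 September 2028), so not before 30 October 2028; done 18 November 2028, after the minimum wait.
Step 3 — 14 and 44 days from 18 November 2028 (when the complaint is filed) are 2 December 2028 and 1 January 2029 respectively; done 3 January 2029 — 2 days after the window closed.
No need to go further; step 3 was not satisfied.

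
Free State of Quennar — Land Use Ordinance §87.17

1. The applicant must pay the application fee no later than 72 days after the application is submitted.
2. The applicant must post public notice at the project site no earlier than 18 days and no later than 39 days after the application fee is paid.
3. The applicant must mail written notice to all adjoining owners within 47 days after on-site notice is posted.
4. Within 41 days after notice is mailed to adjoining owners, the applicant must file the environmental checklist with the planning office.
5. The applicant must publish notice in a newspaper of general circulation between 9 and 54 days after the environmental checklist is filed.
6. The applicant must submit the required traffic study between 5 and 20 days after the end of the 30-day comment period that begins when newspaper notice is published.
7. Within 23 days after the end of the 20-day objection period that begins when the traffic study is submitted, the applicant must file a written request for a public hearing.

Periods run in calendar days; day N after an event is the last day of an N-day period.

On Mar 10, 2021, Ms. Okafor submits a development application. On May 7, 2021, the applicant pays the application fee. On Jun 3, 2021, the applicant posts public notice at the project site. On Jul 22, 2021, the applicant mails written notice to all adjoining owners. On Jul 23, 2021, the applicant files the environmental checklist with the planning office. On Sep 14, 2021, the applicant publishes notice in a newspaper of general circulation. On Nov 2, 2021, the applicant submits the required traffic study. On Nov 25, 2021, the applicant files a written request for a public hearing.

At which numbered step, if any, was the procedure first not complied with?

(1) due by Mar 10, 2021 + 72 days = May 21, 2021; May 7, 2021 is within that limit.
(2) the permitted window runs from May 7, 2021 + 18 = May 25, 2021 to May 7, 2021 + 39 = Jun 15, 2021; done Jun 3, 2021 — within the window.
(3) due by Jun 3, 2021 + 47 days = Jul 20, 2021; not done until Jul 22, 2021, 2 days after the deadline.
Later steps need not be reached.

Step 3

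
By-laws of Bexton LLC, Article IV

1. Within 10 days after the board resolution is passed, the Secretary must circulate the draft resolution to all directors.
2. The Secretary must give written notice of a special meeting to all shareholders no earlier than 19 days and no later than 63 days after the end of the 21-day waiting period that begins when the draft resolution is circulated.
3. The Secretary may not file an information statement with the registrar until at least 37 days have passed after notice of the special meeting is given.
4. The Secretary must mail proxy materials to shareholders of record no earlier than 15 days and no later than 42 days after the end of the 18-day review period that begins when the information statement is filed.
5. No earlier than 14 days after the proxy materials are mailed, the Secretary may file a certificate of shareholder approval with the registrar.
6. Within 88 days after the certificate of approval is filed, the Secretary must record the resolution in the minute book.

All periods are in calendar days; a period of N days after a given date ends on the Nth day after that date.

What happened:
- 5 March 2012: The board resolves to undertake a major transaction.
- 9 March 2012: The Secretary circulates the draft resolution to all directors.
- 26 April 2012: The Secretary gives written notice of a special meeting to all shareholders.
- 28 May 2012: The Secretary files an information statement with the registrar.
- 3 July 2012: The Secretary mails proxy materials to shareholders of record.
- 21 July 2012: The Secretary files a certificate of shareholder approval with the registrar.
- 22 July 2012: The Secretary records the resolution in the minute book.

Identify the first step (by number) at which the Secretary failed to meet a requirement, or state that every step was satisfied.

Step 1: 10 days after 5 March 2012 (when the board resolution is passed) is 15 March 2012; 9 March 2012 is within that limit.
Step 2: the window is 19–63 days after 30 March 2012 (end of the 21-day waiting period, which began when the draft resolution is circulated on 9 March 2012), so 18 April 2012 through 1 June 2012; done 26 April 2012 — within the window.
Step 3: the earliest permitted date is 37 days after 26 April 2012 (when notice of the special meeting is given), i.e. 2 June 2012; 28 May 2012 is 5 days before the earliest permitted date.
The procedure was therefore not followed at step 3.

Step 3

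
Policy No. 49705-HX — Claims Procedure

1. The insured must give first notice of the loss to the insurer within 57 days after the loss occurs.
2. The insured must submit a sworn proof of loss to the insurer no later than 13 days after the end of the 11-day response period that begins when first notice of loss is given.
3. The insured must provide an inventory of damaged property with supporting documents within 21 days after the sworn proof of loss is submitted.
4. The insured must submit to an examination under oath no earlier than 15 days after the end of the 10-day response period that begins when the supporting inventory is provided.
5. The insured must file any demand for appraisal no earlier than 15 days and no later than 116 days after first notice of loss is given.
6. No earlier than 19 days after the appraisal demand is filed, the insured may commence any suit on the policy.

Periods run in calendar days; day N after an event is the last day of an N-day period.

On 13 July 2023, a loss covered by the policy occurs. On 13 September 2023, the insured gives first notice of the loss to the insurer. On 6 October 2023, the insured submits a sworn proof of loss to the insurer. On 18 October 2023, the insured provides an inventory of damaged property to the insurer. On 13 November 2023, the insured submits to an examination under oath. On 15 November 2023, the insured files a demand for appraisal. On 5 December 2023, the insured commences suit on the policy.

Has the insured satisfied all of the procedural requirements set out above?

No

(1) due by 13 July 2023 + 57 days = 8 September 2023; 13 September 2023 misses that deadline by 5 days.
That is the first point of non-compliance.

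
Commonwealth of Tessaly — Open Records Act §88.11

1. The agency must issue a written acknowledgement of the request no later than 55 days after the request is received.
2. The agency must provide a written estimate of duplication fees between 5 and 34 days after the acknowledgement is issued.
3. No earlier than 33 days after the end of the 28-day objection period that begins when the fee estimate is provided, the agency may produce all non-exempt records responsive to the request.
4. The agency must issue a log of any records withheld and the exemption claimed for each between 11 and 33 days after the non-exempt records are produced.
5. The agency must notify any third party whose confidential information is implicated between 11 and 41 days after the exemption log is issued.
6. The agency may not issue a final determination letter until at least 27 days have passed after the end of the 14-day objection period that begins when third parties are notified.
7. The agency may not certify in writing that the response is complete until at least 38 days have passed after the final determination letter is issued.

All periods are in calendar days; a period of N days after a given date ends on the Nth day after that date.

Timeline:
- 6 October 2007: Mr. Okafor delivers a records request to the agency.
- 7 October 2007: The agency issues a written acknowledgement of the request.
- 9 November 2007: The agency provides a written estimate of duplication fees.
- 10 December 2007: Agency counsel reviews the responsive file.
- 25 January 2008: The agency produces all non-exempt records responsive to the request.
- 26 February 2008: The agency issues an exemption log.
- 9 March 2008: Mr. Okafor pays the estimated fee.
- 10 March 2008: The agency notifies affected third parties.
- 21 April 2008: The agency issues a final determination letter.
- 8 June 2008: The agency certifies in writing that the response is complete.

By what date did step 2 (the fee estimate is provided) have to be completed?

Step 2 runs from 7 October 2007, when the acknowledgement is issued. The window is 5–34 days after 7 October 2007; it closes on 10 November 2007.

10 November 2007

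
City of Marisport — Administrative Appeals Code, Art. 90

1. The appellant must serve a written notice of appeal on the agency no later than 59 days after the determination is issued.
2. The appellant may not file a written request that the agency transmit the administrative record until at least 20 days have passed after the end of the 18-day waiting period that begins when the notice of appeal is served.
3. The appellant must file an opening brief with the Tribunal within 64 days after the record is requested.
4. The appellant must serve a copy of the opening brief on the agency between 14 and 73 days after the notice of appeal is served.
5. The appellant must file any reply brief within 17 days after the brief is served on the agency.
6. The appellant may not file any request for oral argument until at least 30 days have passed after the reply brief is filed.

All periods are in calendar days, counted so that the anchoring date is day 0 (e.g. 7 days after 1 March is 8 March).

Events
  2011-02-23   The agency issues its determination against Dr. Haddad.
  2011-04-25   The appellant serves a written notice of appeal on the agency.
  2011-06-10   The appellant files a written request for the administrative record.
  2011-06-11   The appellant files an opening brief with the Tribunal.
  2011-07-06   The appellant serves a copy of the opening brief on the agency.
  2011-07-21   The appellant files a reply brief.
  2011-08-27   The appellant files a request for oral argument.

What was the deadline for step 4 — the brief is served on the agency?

2011-07-07

Step 4 runs from 2011-04-25, when the notice of appeal is served. The window is 14–73 days after 2011-04-25; it closes on 2011-07-07.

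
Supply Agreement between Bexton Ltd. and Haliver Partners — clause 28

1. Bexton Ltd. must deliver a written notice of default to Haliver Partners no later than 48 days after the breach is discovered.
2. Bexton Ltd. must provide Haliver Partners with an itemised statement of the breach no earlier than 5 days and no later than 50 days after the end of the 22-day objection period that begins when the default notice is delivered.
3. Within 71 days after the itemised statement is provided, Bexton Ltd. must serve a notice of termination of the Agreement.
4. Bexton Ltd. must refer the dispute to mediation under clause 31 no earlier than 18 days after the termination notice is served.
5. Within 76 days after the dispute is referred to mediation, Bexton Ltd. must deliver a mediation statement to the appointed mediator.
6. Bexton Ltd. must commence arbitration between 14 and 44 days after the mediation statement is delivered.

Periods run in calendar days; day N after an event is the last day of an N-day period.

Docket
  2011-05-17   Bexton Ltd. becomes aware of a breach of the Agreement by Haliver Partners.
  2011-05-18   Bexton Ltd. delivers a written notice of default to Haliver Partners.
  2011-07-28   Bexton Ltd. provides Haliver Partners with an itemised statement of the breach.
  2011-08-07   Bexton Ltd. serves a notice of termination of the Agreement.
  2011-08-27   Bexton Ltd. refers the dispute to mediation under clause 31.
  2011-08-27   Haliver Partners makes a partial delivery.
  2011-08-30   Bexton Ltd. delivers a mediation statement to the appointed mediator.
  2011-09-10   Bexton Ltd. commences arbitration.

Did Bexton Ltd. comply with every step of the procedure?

(1) due by 2011-05-17 + 48 days = 2011-07-04; 2011-05-18 is within that limit.
(2) the permitted window runs from 2011-06-09 + 5 = 2011-06-14 to 2011-06-09 + 50 = 2011-07-29; 2011-07-28 falls inside that range.
(3) due by 2011-07-28 + 71 days = 2011-10-07; 2011-08-07 is within that limit.
(4) permitted from 2011-08-07 + 18 days = 2011-08-25 onward; done 2011-08-27, after the minimum wait.
(5) due by 2011-08-27 + 76 days = 2011-11-11; 2011-08-30 is within that limit.
(6) the permitted window runs from 2011-08-30 + 14 = 2011-09-13 to 2011-08-30 + 44 = 2011-10-13; 2011-09-10 is 3 days too early.

No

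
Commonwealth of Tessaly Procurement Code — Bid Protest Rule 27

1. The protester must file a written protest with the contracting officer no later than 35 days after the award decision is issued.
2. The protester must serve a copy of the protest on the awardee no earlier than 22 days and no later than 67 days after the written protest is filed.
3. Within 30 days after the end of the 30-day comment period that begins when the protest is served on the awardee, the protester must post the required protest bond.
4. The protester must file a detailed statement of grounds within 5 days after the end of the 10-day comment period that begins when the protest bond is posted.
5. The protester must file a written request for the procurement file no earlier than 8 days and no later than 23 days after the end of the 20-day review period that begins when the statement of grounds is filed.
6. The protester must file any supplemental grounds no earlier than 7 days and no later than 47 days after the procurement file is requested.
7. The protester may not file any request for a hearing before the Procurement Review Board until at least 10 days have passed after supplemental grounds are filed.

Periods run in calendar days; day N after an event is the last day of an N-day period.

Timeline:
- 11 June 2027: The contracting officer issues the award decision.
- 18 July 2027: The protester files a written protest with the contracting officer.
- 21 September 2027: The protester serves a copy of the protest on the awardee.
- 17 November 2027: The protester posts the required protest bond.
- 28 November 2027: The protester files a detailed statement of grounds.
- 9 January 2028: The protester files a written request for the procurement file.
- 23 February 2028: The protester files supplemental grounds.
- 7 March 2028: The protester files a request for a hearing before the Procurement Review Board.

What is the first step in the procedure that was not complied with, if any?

Step 1

Step 1: 35 days after 11 June 2027 (when the award decision is issued) is 16 July 2027; done 18 July 2027 — 2 days late.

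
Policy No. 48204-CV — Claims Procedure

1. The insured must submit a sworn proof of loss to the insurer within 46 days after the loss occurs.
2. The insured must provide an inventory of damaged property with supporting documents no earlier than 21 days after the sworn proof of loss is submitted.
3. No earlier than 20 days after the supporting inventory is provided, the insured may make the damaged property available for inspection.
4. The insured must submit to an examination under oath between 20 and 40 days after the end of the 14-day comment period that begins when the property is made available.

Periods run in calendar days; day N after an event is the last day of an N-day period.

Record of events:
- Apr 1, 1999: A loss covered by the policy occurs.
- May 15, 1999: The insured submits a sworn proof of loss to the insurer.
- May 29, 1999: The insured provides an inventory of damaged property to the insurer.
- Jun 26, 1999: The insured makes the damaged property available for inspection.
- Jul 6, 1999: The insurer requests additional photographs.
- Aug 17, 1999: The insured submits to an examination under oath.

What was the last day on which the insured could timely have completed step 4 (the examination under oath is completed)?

Aug 19, 1999

The property is made available on Jun 26, 1999; the 14-day comment period therefore ends Jul 10, 1999, and step 4 runs from that date. The window is 20–40 days after Jul 10, 1999; it closes on Aug 19, 1999.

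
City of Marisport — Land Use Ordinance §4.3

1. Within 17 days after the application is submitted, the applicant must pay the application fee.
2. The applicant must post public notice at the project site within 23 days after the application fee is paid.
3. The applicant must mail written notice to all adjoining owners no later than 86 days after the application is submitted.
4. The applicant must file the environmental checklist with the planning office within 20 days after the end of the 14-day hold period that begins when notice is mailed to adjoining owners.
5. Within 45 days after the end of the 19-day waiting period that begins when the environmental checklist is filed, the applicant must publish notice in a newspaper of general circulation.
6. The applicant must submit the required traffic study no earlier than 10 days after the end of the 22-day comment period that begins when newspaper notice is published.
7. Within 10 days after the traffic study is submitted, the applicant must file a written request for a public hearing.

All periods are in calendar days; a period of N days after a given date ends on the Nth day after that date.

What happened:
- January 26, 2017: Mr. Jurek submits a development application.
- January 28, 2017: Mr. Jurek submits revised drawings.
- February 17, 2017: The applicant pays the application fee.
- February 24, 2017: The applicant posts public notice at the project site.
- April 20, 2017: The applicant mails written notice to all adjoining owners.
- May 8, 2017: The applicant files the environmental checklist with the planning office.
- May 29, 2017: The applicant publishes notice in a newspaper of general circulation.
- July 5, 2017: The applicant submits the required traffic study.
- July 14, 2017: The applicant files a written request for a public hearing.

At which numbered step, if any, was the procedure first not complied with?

Step 1

Step 1 — counting 17 days from January 26, 2017 (when the application is submitted) gives a deadline of February 12, 2017; not done until February 17, 2017, 5 days after the deadline.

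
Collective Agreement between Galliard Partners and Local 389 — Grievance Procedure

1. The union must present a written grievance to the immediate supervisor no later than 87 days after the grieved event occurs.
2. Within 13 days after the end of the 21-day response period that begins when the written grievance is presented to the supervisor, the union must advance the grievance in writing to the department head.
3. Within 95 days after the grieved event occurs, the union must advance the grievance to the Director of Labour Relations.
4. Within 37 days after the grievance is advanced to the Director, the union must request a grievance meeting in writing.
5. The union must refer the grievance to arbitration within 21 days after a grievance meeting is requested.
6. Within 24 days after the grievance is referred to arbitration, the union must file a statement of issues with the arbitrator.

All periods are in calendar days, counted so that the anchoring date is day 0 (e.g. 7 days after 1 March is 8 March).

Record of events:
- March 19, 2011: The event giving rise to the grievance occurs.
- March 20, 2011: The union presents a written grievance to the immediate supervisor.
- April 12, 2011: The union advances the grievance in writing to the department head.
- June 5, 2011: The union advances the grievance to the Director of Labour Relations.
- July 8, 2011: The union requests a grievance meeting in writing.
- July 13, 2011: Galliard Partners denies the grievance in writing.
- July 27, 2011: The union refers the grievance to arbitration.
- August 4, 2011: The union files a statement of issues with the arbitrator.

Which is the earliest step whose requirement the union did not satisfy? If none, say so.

None — every step was satisfied

Step 1: 87 days after March 19, 2011 (when the grieved event occurs) is June 14, 2011; completed March 20, 2011, before the deadline.
Step 2: 13 days after April 10, 2011 (end of the 21-day response period, which began when the written grievance is presented to the supervisor on March 20, 2011) is April 23, 2011; April 12, 2011 is within that limit.
Step 3: 95 days after March 19, 2011 (when the grieved event occurs) is June 22, 2011; June 5, 2011 is within that limit.
Step 4: 37 days after June 5, 2011 (when the grievance is advanced to the Director) is July 12, 2011; completed July 8, 2011, before the deadline.
Step 5: 21 days after July 8, 2011 (when a grievance meeting is requested) is July 29, 2011; July 27, 2011 is within that limit.
Step 6: 24 days after July 27, 2011 (when the grievance is referred to arbitration) is August 20, 2011; August 4, 2011 is within that limit.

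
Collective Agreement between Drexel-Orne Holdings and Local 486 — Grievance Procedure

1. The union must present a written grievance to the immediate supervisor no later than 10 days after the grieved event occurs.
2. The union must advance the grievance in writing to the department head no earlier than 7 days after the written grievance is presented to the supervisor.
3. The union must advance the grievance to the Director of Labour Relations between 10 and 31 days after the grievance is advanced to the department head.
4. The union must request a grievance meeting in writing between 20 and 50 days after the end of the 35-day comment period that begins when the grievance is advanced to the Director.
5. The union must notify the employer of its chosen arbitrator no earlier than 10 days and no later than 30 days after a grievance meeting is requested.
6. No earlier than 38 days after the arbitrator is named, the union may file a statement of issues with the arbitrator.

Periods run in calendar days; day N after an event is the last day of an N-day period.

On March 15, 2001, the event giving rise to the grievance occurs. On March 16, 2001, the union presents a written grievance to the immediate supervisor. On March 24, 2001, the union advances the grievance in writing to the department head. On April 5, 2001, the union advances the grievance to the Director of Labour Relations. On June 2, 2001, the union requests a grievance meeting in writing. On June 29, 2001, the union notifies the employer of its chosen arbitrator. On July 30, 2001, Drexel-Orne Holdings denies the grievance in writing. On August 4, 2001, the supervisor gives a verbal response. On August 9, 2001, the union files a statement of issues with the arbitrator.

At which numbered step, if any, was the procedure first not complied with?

None — every step was satisfied

Step 1: 10 days after March 15, 2001 (when the grieved event occurs) is March 25, 2001; completed March 16, 2001, before the deadline.
Step 2: the earliest permitted date is 7 days after March 16, 2001 (when the written grievance is presented to the supervisor), i.e. March 23, 2001; done March 24, 2001 — permitted.
Step 3: the window is 10–31 days after March 24, 2001 (when the grievance is advanced to the department head), so April 3, 2001 through April 24, 2001; done April 5, 2001, which is between those dates.
Step 4: the window is 20–50 days after May 10, 2001 (end of the 35-day comment period, which began when the grievance is advanced to the Director on April 5, 2001), so May 30, 2001 through June 29, 2001; done June 2, 2001 — within the window.
Step 5: the window is 10–30 days after June 2, 2001 (when a grievance meeting is requested), so June 12, 2001 through July 2, 2001; done June 29, 2001, which is between those dates.
Step 6: the earliest permitted date is 38 days after June 29, 2001 (when the arbitrator is named), i.e. August 6, 2001; done August 9, 2001 — permitted.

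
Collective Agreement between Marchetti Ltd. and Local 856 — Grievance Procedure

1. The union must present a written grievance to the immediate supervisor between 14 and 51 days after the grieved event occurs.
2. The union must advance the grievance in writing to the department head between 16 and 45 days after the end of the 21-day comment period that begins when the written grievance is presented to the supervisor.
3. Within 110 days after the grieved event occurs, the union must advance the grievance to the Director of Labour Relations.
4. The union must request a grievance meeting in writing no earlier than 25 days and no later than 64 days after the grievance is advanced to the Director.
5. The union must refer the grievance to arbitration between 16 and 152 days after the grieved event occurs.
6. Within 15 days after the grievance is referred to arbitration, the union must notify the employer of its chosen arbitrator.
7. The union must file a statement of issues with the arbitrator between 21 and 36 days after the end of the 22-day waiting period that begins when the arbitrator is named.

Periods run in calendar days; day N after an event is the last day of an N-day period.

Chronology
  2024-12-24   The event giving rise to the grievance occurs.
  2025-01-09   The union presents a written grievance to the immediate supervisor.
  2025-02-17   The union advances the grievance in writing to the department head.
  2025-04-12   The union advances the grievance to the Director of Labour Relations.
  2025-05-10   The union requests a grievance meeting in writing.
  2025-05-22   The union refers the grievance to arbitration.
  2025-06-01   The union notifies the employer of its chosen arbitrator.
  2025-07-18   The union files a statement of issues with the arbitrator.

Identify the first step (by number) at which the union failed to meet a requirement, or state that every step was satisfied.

Step 1: the window is 14–51 days after 2024-12-24 (when the grieved event occurs), so 2025-01-07 through 2025-02-13; done 2025-01-09 — within the window.
Step 2: the window is 16–45 days after 2025-01-30 (end of the 21-day comment period, which began when the written grievance is presented to the supervisor on 2025-01-09), so 2025-02-15 through 2025-03-16; done 2025-02-17, which is between those dates.
Step 3: 110 days after 2024-12-24 (when the grieved event occurs) is 2025-04-13; completed 2025-04-12, before the deadline.
Step 4: the window is 25–64 days after 2025-04-12 (when the grievance is advanced to the Director), so 2025-05-07 through 2025-06-15; done 2025-05-10 — within the window.
Step 5: the window is 16–152 days after 2024-12-24 (when the grieved event occurs), so 2025-01-09 through 2025-05-25; 2025-05-22 falls inside that range.
Step 6: 15 days after 2025-05-22 (when the grievance is referred to arbitration) is 2025-06-06; 2025-06-01 is within that limit.
Step 7: the window is 21–36 days after 2025-06-23 (end of the 22-day waiting period, which began when the arbitrator is named on 2025-06-01), so 2025-07-14 through 2025-07-29; done 2025-07-18 — within the window.

None — every step was satisfied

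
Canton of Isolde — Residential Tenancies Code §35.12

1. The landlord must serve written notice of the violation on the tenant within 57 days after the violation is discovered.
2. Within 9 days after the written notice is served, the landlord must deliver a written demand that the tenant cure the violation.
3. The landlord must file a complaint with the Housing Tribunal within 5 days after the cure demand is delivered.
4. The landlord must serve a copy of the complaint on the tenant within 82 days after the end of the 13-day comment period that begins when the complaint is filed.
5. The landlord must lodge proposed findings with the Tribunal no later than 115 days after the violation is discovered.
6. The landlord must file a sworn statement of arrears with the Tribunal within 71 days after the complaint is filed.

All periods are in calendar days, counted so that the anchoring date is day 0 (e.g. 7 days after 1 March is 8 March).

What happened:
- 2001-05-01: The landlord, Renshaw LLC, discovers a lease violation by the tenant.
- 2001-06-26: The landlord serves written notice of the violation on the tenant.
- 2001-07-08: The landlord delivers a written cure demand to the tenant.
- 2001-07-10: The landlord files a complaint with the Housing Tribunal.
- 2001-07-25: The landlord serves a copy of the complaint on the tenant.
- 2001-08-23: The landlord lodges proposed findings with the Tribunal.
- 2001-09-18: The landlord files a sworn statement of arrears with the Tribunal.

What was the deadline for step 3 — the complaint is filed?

Step 3 runs from 2001-07-08, when the cure demand is delivered. 5 days after 2001-07-08 is 2001-07-13.

2001-07-13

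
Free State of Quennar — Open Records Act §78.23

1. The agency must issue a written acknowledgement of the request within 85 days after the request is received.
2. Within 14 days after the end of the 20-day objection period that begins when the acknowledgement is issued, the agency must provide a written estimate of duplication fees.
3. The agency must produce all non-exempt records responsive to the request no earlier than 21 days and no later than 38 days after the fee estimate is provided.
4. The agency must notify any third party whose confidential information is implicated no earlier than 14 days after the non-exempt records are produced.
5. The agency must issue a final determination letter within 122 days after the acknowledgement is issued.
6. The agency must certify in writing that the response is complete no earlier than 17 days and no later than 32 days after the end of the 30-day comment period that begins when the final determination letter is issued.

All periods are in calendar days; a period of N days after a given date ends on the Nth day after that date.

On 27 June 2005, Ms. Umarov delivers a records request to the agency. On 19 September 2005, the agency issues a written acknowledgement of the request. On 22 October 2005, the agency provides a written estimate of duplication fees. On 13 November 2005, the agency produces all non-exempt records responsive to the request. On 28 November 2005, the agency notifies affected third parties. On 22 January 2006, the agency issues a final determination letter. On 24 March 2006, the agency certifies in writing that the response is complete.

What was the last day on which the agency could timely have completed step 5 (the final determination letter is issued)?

Step 5 runs from 19 September 2005, when the acknowledgement is issued. 122 days after 19 September 2005 is 19 January 2006.

19 January 2006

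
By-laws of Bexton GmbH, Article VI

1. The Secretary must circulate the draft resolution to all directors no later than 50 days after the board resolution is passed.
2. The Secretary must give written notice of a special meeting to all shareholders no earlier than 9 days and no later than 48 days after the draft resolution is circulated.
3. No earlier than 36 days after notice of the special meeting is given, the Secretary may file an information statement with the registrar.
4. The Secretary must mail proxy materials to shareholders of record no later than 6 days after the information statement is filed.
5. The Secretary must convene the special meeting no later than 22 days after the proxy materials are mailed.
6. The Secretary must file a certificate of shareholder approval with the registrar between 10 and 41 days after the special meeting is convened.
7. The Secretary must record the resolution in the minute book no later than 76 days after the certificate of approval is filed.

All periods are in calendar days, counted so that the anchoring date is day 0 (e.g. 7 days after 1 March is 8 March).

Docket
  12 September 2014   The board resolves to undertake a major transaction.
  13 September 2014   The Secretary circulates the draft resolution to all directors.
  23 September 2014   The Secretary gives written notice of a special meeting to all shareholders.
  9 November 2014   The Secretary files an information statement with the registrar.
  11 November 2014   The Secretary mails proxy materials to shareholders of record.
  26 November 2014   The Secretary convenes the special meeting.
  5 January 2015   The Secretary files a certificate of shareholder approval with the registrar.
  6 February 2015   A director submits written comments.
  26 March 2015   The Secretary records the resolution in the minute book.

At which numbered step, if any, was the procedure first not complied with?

Step 7

Step 1: 50 days after 12 September 2014 (when the board resolution is passed) is 1 November 2014; done 13 September 2014 — timely.
Step 2: the window is 9–48 days after 13 September 2014 (when the draft resolution is circulated), so 22 September 2014 through 31 October 2014; 23 September 2014 falls inside that range.
Step 3: the earliest permitted date is 36 days after 23 September 2014 (when notice of the special meeting is given), i.e. 29 October 2014; done 9 November 2014 — permitted.
Step 4: 6 days after 9 November 2014 (when the information statement is filed) is 15 November 2014; 11 November 2014 is within that limit.
Step 5: 22 days after 11 November 2014 (when the proxy materials are mailed) is 3 December 2014; done 26 November 2014 — timely.
Step 6: the window is 10–41 days after 26 November 2014 (when the special meeting is convened), so 6 December 2014 through 6 January 2015; done 5 January 2015 — within the window.
Step 7: 76 days after 5 January 2015 (when the certificate of approval is filed) is 22 March 2015; done 26 March 2015 — 4 days late.
Later steps need not be reached.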